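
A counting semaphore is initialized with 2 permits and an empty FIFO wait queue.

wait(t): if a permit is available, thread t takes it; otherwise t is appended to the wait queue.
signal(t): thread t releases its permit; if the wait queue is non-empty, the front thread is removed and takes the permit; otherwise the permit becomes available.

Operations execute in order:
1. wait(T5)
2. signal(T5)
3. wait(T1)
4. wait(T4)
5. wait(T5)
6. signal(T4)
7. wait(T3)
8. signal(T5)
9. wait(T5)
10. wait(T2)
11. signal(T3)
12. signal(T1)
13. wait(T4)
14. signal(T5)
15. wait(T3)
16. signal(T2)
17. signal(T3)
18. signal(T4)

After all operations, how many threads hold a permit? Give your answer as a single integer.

Step 1: wait(T5) -> count=1 queue=[] holders={T5}
Step 2: signal(T5) -> count=2 queue=[] holders={none}
Step 3: wait(T1) -> count=1 queue=[] holders={T1}
Step 4: wait(T4) -> count=0 queue=[] holders={T1,T4}
Step 5: wait(T5) -> count=0 queue=[T5] holders={T1,T4}
Step 6: signal(T4) -> count=0 queue=[] holders={T1,T5}
Step 7: wait(T3) -> count=0 queue=[T3] holders={T1,T5}
Step 8: signal(T5) -> count=0 queue=[] holders={T1,T3}
Step 9: wait(T5) -> count=0 queue=[T5] holders={T1,T3}
Step 10: wait(T2) -> count=0 queue=[T5,T2] holders={T1,T3}
Step 11: signal(T3) -> count=0 queue=[T2] holders={T1,T5}
Step 12: signal(T1) -> count=0 queue=[] holders={T2,T5}
Step 13: wait(T4) -> count=0 queue=[T4] holders={T2,T5}
Step 14: signal(T5) -> count=0 queue=[] holders={T2,T4}
Step 15: wait(T3) -> count=0 queue=[T3] holders={T2,T4}
Step 16: signal(T2) -> count=0 queue=[] holders={T3,T4}
Step 17: signal(T3) -> count=1 queue=[] holders={T4}
Step 18: signal(T4) -> count=2 queue=[] holders={none}
Final holders: {none} -> 0 thread(s)

Answer: 0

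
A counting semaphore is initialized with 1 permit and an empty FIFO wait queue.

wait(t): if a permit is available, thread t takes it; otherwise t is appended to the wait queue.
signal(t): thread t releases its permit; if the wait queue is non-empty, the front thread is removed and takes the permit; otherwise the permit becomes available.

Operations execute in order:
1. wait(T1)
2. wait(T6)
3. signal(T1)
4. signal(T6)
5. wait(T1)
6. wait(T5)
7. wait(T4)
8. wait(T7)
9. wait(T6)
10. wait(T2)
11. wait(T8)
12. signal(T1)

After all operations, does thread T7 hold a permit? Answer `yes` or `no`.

Step 1: wait(T1) -> count=0 queue=[] holders={T1}
Step 2: wait(T6) -> count=0 queue=[T6] holders={T1}
Step 3: signal(T1) -> count=0 queue=[] holders={T6}
Step 4: signal(T6) -> count=1 queue=[] holders={none}
Step 5: wait(T1) -> count=0 queue=[] holders={T1}
Step 6: wait(T5) -> count=0 queue=[T5] holders={T1}
Step 7: wait(T4) -> count=0 queue=[T5,T4] holders={T1}
Step 8: wait(T7) -> count=0 queue=[T5,T4,T7] holders={T1}
Step 9: wait(T6) -> count=0 queue=[T5,T4,T7,T6] holders={T1}
Step 10: wait(T2) -> count=0 queue=[T5,T4,T7,T6,T2] holders={T1}
Step 11: wait(T8) -> count=0 queue=[T5,T4,T7,T6,T2,T8] holders={T1}
Step 12: signal(T1) -> count=0 queue=[T4,T7,T6,T2,T8] holders={T5}
Final holders: {T5} -> T7 not in holders

Answer: no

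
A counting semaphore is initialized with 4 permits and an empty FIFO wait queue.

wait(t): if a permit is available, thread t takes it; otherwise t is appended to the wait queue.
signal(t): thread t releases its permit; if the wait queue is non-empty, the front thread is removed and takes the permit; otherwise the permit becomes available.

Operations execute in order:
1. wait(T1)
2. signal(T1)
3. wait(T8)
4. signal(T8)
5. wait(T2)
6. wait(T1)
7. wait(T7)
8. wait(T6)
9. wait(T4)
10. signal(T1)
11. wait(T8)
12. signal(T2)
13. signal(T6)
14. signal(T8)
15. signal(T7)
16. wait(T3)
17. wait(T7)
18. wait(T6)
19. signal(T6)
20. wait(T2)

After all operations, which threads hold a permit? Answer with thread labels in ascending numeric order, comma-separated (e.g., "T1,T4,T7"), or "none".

Step 1: wait(T1) -> count=3 queue=[] holders={T1}
Step 2: signal(T1) -> count=4 queue=[] holders={none}
Step 3: wait(T8) -> count=3 queue=[] holders={T8}
Step 4: signal(T8) -> count=4 queue=[] holders={none}
Step 5: wait(T2) -> count=3 queue=[] holders={T2}
Step 6: wait(T1) -> count=2 queue=[] holders={T1,T2}
Step 7: wait(T7) -> count=1 queue=[] holders={T1,T2,T7}
Step 8: wait(T6) -> count=0 queue=[] holders={T1,T2,T6,T7}
Step 9: wait(T4) -> count=0 queue=[T4] holders={T1,T2,T6,T7}
Step 10: signal(T1) -> count=0 queue=[] holders={T2,T4,T6,T7}
Step 11: wait(T8) -> count=0 queue=[T8] holders={T2,T4,T6,T7}
Step 12: signal(T2) -> count=0 queue=[] holders={T4,T6,T7,T8}
Step 13: signal(T6) -> count=1 queue=[] holders={T4,T7,T8}
Step 14: signal(T8) -> count=2 queue=[] holders={T4,T7}
Step 15: signal(T7) -> count=3 queue=[] holders={T4}
Step 16: wait(T3) -> count=2 queue=[] holders={T3,T4}
Step 17: wait(T7) -> count=1 queue=[] holders={T3,T4,T7}
Step 18: wait(T6) -> count=0 queue=[] holders={T3,T4,T6,T7}
Step 19: signal(T6) -> count=1 queue=[] holders={T3,T4,T7}
Step 20: wait(T2) -> count=0 queue=[] holders={T2,T3,T4,T7}
Final holders: T2,T3,T4,T7

Answer: T2,T3,T4,T7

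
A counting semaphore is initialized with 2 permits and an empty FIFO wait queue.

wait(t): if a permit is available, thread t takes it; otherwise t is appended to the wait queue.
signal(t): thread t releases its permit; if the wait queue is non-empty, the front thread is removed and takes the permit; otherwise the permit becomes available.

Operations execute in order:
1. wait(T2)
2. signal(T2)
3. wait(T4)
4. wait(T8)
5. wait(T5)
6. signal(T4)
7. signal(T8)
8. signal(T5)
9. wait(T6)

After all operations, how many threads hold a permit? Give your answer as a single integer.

Step 1: wait(T2) -> count=1 queue=[] holders={T2}
Step 2: signal(T2) -> count=2 queue=[] holders={none}
Step 3: wait(T4) -> count=1 queue=[] holders={T4}
Step 4: wait(T8) -> count=0 queue=[] holders={T4,T8}
Step 5: wait(T5) -> count=0 queue=[T5] holders={T4,T8}
Step 6: signal(T4) -> count=0 queue=[] holders={T5,T8}
Step 7: signal(T8) -> count=1 queue=[] holders={T5}
Step 8: signal(T5) -> count=2 queue=[] holders={none}
Step 9: wait(T6) -> count=1 queue=[] holders={T6}
Final holders: {T6} -> 1 thread(s)

Answer: 1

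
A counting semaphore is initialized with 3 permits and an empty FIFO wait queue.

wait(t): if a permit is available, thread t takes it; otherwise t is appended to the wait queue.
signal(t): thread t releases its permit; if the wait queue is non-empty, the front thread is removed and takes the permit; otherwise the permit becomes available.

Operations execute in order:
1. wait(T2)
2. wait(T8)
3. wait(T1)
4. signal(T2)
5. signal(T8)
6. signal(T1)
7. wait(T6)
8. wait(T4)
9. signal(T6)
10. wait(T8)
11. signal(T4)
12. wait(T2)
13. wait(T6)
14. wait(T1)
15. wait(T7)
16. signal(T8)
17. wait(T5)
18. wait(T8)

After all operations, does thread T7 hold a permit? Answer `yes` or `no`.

Answer: no

Derivation:
Step 1: wait(T2) -> count=2 queue=[] holders={T2}
Step 2: wait(T8) -> count=1 queue=[] holders={T2,T8}
Step 3: wait(T1) -> count=0 queue=[] holders={T1,T2,T8}
Step 4: signal(T2) -> count=1 queue=[] holders={T1,T8}
Step 5: signal(T8) -> count=2 queue=[] holders={T1}
Step 6: signal(T1) -> count=3 queue=[] holders={none}
Step 7: wait(T6) -> count=2 queue=[] holders={T6}
Step 8: wait(T4) -> count=1 queue=[] holders={T4,T6}
Step 9: signal(T6) -> count=2 queue=[] holders={T4}
Step 10: wait(T8) -> count=1 queue=[] holders={T4,T8}
Step 11: signal(T4) -> count=2 queue=[] holders={T8}
Step 12: wait(T2) -> count=1 queue=[] holders={T2,T8}
Step 13: wait(T6) -> count=0 queue=[] holders={T2,T6,T8}
Step 14: wait(T1) -> count=0 queue=[T1] holders={T2,T6,T8}
Step 15: wait(T7) -> count=0 queue=[T1,T7] holders={T2,T6,T8}
Step 16: signal(T8) -> count=0 queue=[T7] holders={T1,T2,T6}
Step 17: wait(T5) -> count=0 queue=[T7,T5] holders={T1,T2,T6}
Step 18: wait(T8) -> count=0 queue=[T7,T5,T8] holders={T1,T2,T6}
Final holders: {T1,T2,T6} -> T7 not in holders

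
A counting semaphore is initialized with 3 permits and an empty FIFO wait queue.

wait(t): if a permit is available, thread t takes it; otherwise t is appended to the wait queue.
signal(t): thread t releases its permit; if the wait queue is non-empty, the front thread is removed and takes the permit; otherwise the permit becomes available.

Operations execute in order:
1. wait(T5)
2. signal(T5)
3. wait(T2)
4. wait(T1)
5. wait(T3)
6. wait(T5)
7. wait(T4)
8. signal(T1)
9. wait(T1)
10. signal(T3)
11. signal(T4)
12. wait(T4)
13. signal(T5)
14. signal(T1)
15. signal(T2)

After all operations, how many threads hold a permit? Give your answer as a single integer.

Step 1: wait(T5) -> count=2 queue=[] holders={T5}
Step 2: signal(T5) -> count=3 queue=[] holders={none}
Step 3: wait(T2) -> count=2 queue=[] holders={T2}
Step 4: wait(T1) -> count=1 queue=[] holders={T1,T2}
Step 5: wait(T3) -> count=0 queue=[] holders={T1,T2,T3}
Step 6: wait(T5) -> count=0 queue=[T5] holders={T1,T2,T3}
Step 7: wait(T4) -> count=0 queue=[T5,T4] holders={T1,T2,T3}
Step 8: signal(T1) -> count=0 queue=[T4] holders={T2,T3,T5}
Step 9: wait(T1) -> count=0 queue=[T4,T1] holders={T2,T3,T5}
Step 10: signal(T3) -> count=0 queue=[T1] holders={T2,T4,T5}
Step 11: signal(T4) -> count=0 queue=[] holders={T1,T2,T5}
Step 12: wait(T4) -> count=0 queue=[T4] holders={T1,T2,T5}
Step 13: signal(T5) -> count=0 queue=[] holders={T1,T2,T4}
Step 14: signal(T1) -> count=1 queue=[] holders={T2,T4}
Step 15: signal(T2) -> count=2 queue=[] holders={T4}
Final holders: {T4} -> 1 thread(s)

Answer: 1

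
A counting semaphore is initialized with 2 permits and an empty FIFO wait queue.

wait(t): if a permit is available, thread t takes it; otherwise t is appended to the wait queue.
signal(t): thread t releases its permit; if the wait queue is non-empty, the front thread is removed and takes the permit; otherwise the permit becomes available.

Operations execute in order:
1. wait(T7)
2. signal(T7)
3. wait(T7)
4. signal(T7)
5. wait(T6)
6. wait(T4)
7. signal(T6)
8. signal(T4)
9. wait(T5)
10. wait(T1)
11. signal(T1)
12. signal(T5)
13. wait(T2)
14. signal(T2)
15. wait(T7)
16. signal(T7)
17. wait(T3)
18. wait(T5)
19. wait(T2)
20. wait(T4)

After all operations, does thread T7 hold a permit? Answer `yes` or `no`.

Answer: no

Derivation:
Step 1: wait(T7) -> count=1 queue=[] holders={T7}
Step 2: signal(T7) -> count=2 queue=[] holders={none}
Step 3: wait(T7) -> count=1 queue=[] holders={T7}
Step 4: signal(T7) -> count=2 queue=[] holders={none}
Step 5: wait(T6) -> count=1 queue=[] holders={T6}
Step 6: wait(T4) -> count=0 queue=[] holders={T4,T6}
Step 7: signal(T6) -> count=1 queue=[] holders={T4}
Step 8: signal(T4) -> count=2 queue=[] holders={none}
Step 9: wait(T5) -> count=1 queue=[] holders={T5}
Step 10: wait(T1) -> count=0 queue=[] holders={T1,T5}
Step 11: signal(T1) -> count=1 queue=[] holders={T5}
Step 12: signal(T5) -> count=2 queue=[] holders={none}
Step 13: wait(T2) -> count=1 queue=[] holders={T2}
Step 14: signal(T2) -> count=2 queue=[] holders={none}
Step 15: wait(T7) -> count=1 queue=[] holders={T7}
Step 16: signal(T7) -> count=2 queue=[] holders={none}
Step 17: wait(T3) -> count=1 queue=[] holders={T3}
Step 18: wait(T5) -> count=0 queue=[] holders={T3,T5}
Step 19: wait(T2) -> count=0 queue=[T2] holders={T3,T5}
Step 20: wait(T4) -> count=0 queue=[T2,T4] holders={T3,T5}
Final holders: {T3,T5} -> T7 not in holders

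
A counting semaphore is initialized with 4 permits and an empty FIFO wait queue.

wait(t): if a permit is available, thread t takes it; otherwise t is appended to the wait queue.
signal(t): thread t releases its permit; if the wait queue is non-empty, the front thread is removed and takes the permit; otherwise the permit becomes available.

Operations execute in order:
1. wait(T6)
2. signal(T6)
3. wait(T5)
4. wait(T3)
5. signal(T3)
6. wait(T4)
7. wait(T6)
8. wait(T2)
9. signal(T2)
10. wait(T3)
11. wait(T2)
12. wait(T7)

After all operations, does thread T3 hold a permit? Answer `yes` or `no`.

Step 1: wait(T6) -> count=3 queue=[] holders={T6}
Step 2: signal(T6) -> count=4 queue=[] holders={none}
Step 3: wait(T5) -> count=3 queue=[] holders={T5}
Step 4: wait(T3) -> count=2 queue=[] holders={T3,T5}
Step 5: signal(T3) -> count=3 queue=[] holders={T5}
Step 6: wait(T4) -> count=2 queue=[] holders={T4,T5}
Step 7: wait(T6) -> count=1 queue=[] holders={T4,T5,T6}
Step 8: wait(T2) -> count=0 queue=[] holders={T2,T4,T5,T6}
Step 9: signal(T2) -> count=1 queue=[] holders={T4,T5,T6}
Step 10: wait(T3) -> count=0 queue=[] holders={T3,T4,T5,T6}
Step 11: wait(T2) -> count=0 queue=[T2] holders={T3,T4,T5,T6}
Step 12: wait(T7) -> count=0 queue=[T2,T7] holders={T3,T4,T5,T6}
Final holders: {T3,T4,T5,T6} -> T3 in holders

Answer: yes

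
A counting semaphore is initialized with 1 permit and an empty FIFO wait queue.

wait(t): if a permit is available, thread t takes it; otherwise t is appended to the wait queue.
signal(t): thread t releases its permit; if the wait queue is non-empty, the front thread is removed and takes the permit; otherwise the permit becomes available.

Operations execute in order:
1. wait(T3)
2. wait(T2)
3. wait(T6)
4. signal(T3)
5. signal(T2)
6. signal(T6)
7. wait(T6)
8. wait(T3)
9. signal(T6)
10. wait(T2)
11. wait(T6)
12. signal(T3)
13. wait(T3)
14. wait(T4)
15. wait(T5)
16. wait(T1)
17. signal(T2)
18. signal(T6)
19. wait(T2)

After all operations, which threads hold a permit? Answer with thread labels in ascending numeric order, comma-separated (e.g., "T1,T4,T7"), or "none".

Step 1: wait(T3) -> count=0 queue=[] holders={T3}
Step 2: wait(T2) -> count=0 queue=[T2] holders={T3}
Step 3: wait(T6) -> count=0 queue=[T2,T6] holders={T3}
Step 4: signal(T3) -> count=0 queue=[T6] holders={T2}
Step 5: signal(T2) -> count=0 queue=[] holders={T6}
Step 6: signal(T6) -> count=1 queue=[] holders={none}
Step 7: wait(T6) -> count=0 queue=[] holders={T6}
Step 8: wait(T3) -> count=0 queue=[T3] holders={T6}
Step 9: signal(T6) -> count=0 queue=[] holders={T3}
Step 10: wait(T2) -> count=0 queue=[T2] holders={T3}
Step 11: wait(T6) -> count=0 queue=[T2,T6] holders={T3}
Step 12: signal(T3) -> count=0 queue=[T6] holders={T2}
Step 13: wait(T3) -> count=0 queue=[T6,T3] holders={T2}
Step 14: wait(T4) -> count=0 queue=[T6,T3,T4] holders={T2}
Step 15: wait(T5) -> count=0 queue=[T6,T3,T4,T5] holders={T2}
Step 16: wait(T1) -> count=0 queue=[T6,T3,T4,T5,T1] holders={T2}
Step 17: signal(T2) -> count=0 queue=[T3,T4,T5,T1] holders={T6}
Step 18: signal(T6) -> count=0 queue=[T4,T5,T1] holders={T3}
Step 19: wait(T2) -> count=0 queue=[T4,T5,T1,T2] holders={T3}
Final holders: T3

Answer: T3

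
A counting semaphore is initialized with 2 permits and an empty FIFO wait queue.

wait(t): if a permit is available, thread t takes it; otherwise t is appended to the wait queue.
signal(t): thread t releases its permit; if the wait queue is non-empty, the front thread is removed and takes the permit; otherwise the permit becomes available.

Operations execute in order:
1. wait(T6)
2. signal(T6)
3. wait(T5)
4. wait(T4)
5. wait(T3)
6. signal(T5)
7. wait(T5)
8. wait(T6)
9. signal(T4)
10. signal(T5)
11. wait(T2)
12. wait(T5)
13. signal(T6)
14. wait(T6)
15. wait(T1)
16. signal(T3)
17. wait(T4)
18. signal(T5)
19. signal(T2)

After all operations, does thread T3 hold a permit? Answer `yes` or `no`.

Step 1: wait(T6) -> count=1 queue=[] holders={T6}
Step 2: signal(T6) -> count=2 queue=[] holders={none}
Step 3: wait(T5) -> count=1 queue=[] holders={T5}
Step 4: wait(T4) -> count=0 queue=[] holders={T4,T5}
Step 5: wait(T3) -> count=0 queue=[T3] holders={T4,T5}
Step 6: signal(T5) -> count=0 queue=[] holders={T3,T4}
Step 7: wait(T5) -> count=0 queue=[T5] holders={T3,T4}
Step 8: wait(T6) -> count=0 queue=[T5,T6] holders={T3,T4}
Step 9: signal(T4) -> count=0 queue=[T6] holders={T3,T5}
Step 10: signal(T5) -> count=0 queue=[] holders={T3,T6}
Step 11: wait(T2) -> count=0 queue=[T2] holders={T3,T6}
Step 12: wait(T5) -> count=0 queue=[T2,T5] holders={T3,T6}
Step 13: signal(T6) -> count=0 queue=[T5] holders={T2,T3}
Step 14: wait(T6) -> count=0 queue=[T5,T6] holders={T2,T3}
Step 15: wait(T1) -> count=0 queue=[T5,T6,T1] holders={T2,T3}
Step 16: signal(T3) -> count=0 queue=[T6,T1] holders={T2,T5}
Step 17: wait(T4) -> count=0 queue=[T6,T1,T4] holders={T2,T5}
Step 18: signal(T5) -> count=0 queue=[T1,T4] holders={T2,T6}
Step 19: signal(T2) -> count=0 queue=[T4] holders={T1,T6}
Final holders: {T1,T6} -> T3 not in holders

Answer: no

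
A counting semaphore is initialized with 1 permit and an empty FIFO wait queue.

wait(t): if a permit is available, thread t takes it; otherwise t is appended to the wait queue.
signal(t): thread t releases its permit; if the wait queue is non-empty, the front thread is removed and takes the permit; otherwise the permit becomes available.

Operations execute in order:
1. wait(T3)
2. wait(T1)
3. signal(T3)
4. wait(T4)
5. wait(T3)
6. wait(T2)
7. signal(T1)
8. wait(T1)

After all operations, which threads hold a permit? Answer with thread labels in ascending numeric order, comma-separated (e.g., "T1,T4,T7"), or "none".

Answer: T4

Derivation:
Step 1: wait(T3) -> count=0 queue=[] holders={T3}
Step 2: wait(T1) -> count=0 queue=[T1] holders={T3}
Step 3: signal(T3) -> count=0 queue=[] holders={T1}
Step 4: wait(T4) -> count=0 queue=[T4] holders={T1}
Step 5: wait(T3) -> count=0 queue=[T4,T3] holders={T1}
Step 6: wait(T2) -> count=0 queue=[T4,T3,T2] holders={T1}
Step 7: signal(T1) -> count=0 queue=[T3,T2] holders={T4}
Step 8: wait(T1) -> count=0 queue=[T3,T2,T1] holders={T4}
Final holders: T4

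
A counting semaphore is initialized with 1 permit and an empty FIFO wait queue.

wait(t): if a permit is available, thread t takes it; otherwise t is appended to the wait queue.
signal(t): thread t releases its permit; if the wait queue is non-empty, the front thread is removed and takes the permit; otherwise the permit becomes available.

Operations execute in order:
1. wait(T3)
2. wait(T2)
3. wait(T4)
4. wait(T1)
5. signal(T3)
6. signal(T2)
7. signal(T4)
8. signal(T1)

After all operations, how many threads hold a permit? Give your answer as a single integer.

Step 1: wait(T3) -> count=0 queue=[] holders={T3}
Step 2: wait(T2) -> count=0 queue=[T2] holders={T3}
Step 3: wait(T4) -> count=0 queue=[T2,T4] holders={T3}
Step 4: wait(T1) -> count=0 queue=[T2,T4,T1] holders={T3}
Step 5: signal(T3) -> count=0 queue=[T4,T1] holders={T2}
Step 6: signal(T2) -> count=0 queue=[T1] holders={T4}
Step 7: signal(T4) -> count=0 queue=[] holders={T1}
Step 8: signal(T1) -> count=1 queue=[] holders={none}
Final holders: {none} -> 0 thread(s)

Answer: 0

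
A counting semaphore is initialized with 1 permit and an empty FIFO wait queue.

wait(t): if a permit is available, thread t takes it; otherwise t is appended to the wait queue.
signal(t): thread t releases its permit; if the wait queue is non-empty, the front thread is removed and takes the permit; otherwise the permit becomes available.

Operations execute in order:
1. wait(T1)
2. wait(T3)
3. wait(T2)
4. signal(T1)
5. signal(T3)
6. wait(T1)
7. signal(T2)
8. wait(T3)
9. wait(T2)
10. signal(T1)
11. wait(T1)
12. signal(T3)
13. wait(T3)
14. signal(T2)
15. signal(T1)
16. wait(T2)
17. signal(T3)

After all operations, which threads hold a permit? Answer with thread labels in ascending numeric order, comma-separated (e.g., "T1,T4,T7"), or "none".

Answer: T2

Derivation:
Step 1: wait(T1) -> count=0 queue=[] holders={T1}
Step 2: wait(T3) -> count=0 queue=[T3] holders={T1}
Step 3: wait(T2) -> count=0 queue=[T3,T2] holders={T1}
Step 4: signal(T1) -> count=0 queue=[T2] holders={T3}
Step 5: signal(T3) -> count=0 queue=[] holders={T2}
Step 6: wait(T1) -> count=0 queue=[T1] holders={T2}
Step 7: signal(T2) -> count=0 queue=[] holders={T1}
Step 8: wait(T3) -> count=0 queue=[T3] holders={T1}
Step 9: wait(T2) -> count=0 queue=[T3,T2] holders={T1}
Step 10: signal(T1) -> count=0 queue=[T2] holders={T3}
Step 11: wait(T1) -> count=0 queue=[T2,T1] holders={T3}
Step 12: signal(T3) -> count=0 queue=[T1] holders={T2}
Step 13: wait(T3) -> count=0 queue=[T1,T3] holders={T2}
Step 14: signal(T2) -> count=0 queue=[T3] holders={T1}
Step 15: signal(T1) -> count=0 queue=[] holders={T3}
Step 16: wait(T2) -> count=0 queue=[T2] holders={T3}
Step 17: signal(T3) -> count=0 queue=[] holders={T2}
Final holders: T2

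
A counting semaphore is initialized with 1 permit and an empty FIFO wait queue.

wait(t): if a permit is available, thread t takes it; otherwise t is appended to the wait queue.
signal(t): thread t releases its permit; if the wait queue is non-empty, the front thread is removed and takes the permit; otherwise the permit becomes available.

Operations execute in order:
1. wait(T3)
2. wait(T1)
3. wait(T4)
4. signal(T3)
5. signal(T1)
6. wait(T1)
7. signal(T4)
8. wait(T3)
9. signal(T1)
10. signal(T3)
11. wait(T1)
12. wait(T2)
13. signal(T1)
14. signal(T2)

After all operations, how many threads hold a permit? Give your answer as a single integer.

Answer: 0

Derivation:
Step 1: wait(T3) -> count=0 queue=[] holders={T3}
Step 2: wait(T1) -> count=0 queue=[T1] holders={T3}
Step 3: wait(T4) -> count=0 queue=[T1,T4] holders={T3}
Step 4: signal(T3) -> count=0 queue=[T4] holders={T1}
Step 5: signal(T1) -> count=0 queue=[] holders={T4}
Step 6: wait(T1) -> count=0 queue=[T1] holders={T4}
Step 7: signal(T4) -> count=0 queue=[] holders={T1}
Step 8: wait(T3) -> count=0 queue=[T3] holders={T1}
Step 9: signal(T1) -> count=0 queue=[] holders={T3}
Step 10: signal(T3) -> count=1 queue=[] holders={none}
Step 11: wait(T1) -> count=0 queue=[] holders={T1}
Step 12: wait(T2) -> count=0 queue=[T2] holders={T1}
Step 13: signal(T1) -> count=0 queue=[] holders={T2}
Step 14: signal(T2) -> count=1 queue=[] holders={none}
Final holders: {none} -> 0 thread(s)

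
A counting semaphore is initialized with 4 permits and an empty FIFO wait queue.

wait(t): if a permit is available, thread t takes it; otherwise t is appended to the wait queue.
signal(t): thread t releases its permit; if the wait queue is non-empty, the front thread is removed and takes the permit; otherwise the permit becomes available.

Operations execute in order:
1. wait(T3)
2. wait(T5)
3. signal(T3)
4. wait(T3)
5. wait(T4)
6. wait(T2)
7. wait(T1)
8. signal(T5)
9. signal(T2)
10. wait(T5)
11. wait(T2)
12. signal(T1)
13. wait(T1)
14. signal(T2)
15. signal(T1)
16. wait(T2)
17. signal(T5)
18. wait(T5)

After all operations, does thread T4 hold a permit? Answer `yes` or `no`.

Step 1: wait(T3) -> count=3 queue=[] holders={T3}
Step 2: wait(T5) -> count=2 queue=[] holders={T3,T5}
Step 3: signal(T3) -> count=3 queue=[] holders={T5}
Step 4: wait(T3) -> count=2 queue=[] holders={T3,T5}
Step 5: wait(T4) -> count=1 queue=[] holders={T3,T4,T5}
Step 6: wait(T2) -> count=0 queue=[] holders={T2,T3,T4,T5}
Step 7: wait(T1) -> count=0 queue=[T1] holders={T2,T3,T4,T5}
Step 8: signal(T5) -> count=0 queue=[] holders={T1,T2,T3,T4}
Step 9: signal(T2) -> count=1 queue=[] holders={T1,T3,T4}
Step 10: wait(T5) -> count=0 queue=[] holders={T1,T3,T4,T5}
Step 11: wait(T2) -> count=0 queue=[T2] holders={T1,T3,T4,T5}
Step 12: signal(T1) -> count=0 queue=[] holders={T2,T3,T4,T5}
Step 13: wait(T1) -> count=0 queue=[T1] holders={T2,T3,T4,T5}
Step 14: signal(T2) -> count=0 queue=[] holders={T1,T3,T4,T5}
Step 15: signal(T1) -> count=1 queue=[] holders={T3,T4,T5}
Step 16: wait(T2) -> count=0 queue=[] holders={T2,T3,T4,T5}
Step 17: signal(T5) -> count=1 queue=[] holders={T2,T3,T4}
Step 18: wait(T5) -> count=0 queue=[] holders={T2,T3,T4,T5}
Final holders: {T2,T3,T4,T5} -> T4 in holders

Answer: yes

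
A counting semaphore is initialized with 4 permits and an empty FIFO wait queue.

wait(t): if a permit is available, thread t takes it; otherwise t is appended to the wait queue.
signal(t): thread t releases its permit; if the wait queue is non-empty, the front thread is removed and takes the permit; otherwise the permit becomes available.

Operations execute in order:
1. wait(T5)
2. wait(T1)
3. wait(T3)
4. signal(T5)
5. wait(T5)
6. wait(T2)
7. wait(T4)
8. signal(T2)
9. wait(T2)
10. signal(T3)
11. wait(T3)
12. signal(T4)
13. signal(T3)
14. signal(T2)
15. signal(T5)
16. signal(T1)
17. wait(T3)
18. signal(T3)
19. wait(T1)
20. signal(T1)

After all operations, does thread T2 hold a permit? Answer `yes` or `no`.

Answer: no

Derivation:
Step 1: wait(T5) -> count=3 queue=[] holders={T5}
Step 2: wait(T1) -> count=2 queue=[] holders={T1,T5}
Step 3: wait(T3) -> count=1 queue=[] holders={T1,T3,T5}
Step 4: signal(T5) -> count=2 queue=[] holders={T1,T3}
Step 5: wait(T5) -> count=1 queue=[] holders={T1,T3,T5}
Step 6: wait(T2) -> count=0 queue=[] holders={T1,T2,T3,T5}
Step 7: wait(T4) -> count=0 queue=[T4] holders={T1,T2,T3,T5}
Step 8: signal(T2) -> count=0 queue=[] holders={T1,T3,T4,T5}
Step 9: wait(T2) -> count=0 queue=[T2] holders={T1,T3,T4,T5}
Step 10: signal(T3) -> count=0 queue=[] holders={T1,T2,T4,T5}
Step 11: wait(T3) -> count=0 queue=[T3] holders={T1,T2,T4,T5}
Step 12: signal(T4) -> count=0 queue=[] holders={T1,T2,T3,T5}
Step 13: signal(T3) -> count=1 queue=[] holders={T1,T2,T5}
Step 14: signal(T2) -> count=2 queue=[] holders={T1,T5}
Step 15: signal(T5) -> count=3 queue=[] holders={T1}
Step 16: signal(T1) -> count=4 queue=[] holders={none}
Step 17: wait(T3) -> count=3 queue=[] holders={T3}
Step 18: signal(T3) -> count=4 queue=[] holders={none}
Step 19: wait(T1) -> count=3 queue=[] holders={T1}
Step 20: signal(T1) -> count=4 queue=[] holders={none}
Final holders: {none} -> T2 not in holders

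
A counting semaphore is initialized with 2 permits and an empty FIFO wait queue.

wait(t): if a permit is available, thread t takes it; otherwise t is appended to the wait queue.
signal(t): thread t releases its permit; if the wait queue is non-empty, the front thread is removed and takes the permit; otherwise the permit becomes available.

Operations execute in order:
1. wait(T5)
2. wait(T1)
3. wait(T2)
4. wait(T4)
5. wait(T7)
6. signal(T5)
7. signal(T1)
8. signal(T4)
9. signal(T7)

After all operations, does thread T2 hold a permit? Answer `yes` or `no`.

Step 1: wait(T5) -> count=1 queue=[] holders={T5}
Step 2: wait(T1) -> count=0 queue=[] holders={T1,T5}
Step 3: wait(T2) -> count=0 queue=[T2] holders={T1,T5}
Step 4: wait(T4) -> count=0 queue=[T2,T4] holders={T1,T5}
Step 5: wait(T7) -> count=0 queue=[T2,T4,T7] holders={T1,T5}
Step 6: signal(T5) -> count=0 queue=[T4,T7] holders={T1,T2}
Step 7: signal(T1) -> count=0 queue=[T7] holders={T2,T4}
Step 8: signal(T4) -> count=0 queue=[] holders={T2,T7}
Step 9: signal(T7) -> count=1 queue=[] holders={T2}
Final holders: {T2} -> T2 in holders

Answer: yes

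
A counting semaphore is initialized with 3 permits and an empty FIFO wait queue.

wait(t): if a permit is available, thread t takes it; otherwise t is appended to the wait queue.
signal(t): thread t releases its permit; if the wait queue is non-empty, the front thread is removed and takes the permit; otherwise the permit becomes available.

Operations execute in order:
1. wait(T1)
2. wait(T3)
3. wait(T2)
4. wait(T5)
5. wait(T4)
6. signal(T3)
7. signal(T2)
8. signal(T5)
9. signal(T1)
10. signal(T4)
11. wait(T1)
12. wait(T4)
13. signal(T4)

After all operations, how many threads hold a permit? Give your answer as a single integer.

Step 1: wait(T1) -> count=2 queue=[] holders={T1}
Step 2: wait(T3) -> count=1 queue=[] holders={T1,T3}
Step 3: wait(T2) -> count=0 queue=[] holders={T1,T2,T3}
Step 4: wait(T5) -> count=0 queue=[T5] holders={T1,T2,T3}
Step 5: wait(T4) -> count=0 queue=[T5,T4] holders={T1,T2,T3}
Step 6: signal(T3) -> count=0 queue=[T4] holders={T1,T2,T5}
Step 7: signal(T2) -> count=0 queue=[] holders={T1,T4,T5}
Step 8: signal(T5) -> count=1 queue=[] holders={T1,T4}
Step 9: signal(T1) -> count=2 queue=[] holders={T4}
Step 10: signal(T4) -> count=3 queue=[] holders={none}
Step 11: wait(T1) -> count=2 queue=[] holders={T1}
Step 12: wait(T4) -> count=1 queue=[] holders={T1,T4}
Step 13: signal(T4) -> count=2 queue=[] holders={T1}
Final holders: {T1} -> 1 thread(s)

Answer: 1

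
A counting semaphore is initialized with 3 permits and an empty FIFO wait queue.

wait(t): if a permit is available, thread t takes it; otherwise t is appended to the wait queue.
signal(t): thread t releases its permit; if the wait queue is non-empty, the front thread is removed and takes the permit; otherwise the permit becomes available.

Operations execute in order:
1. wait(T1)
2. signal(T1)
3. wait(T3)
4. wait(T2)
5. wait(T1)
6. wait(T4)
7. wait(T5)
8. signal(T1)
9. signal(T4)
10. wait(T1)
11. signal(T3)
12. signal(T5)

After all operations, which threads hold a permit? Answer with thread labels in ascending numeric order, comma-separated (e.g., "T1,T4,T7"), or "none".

Step 1: wait(T1) -> count=2 queue=[] holders={T1}
Step 2: signal(T1) -> count=3 queue=[] holders={none}
Step 3: wait(T3) -> count=2 queue=[] holders={T3}
Step 4: wait(T2) -> count=1 queue=[] holders={T2,T3}
Step 5: wait(T1) -> count=0 queue=[] holders={T1,T2,T3}
Step 6: wait(T4) -> count=0 queue=[T4] holders={T1,T2,T3}
Step 7: wait(T5) -> count=0 queue=[T4,T5] holders={T1,T2,T3}
Step 8: signal(T1) -> count=0 queue=[T5] holders={T2,T3,T4}
Step 9: signal(T4) -> count=0 queue=[] holders={T2,T3,T5}
Step 10: wait(T1) -> count=0 queue=[T1] holders={T2,T3,T5}
Step 11: signal(T3) -> count=0 queue=[] holders={T1,T2,T5}
Step 12: signal(T5) -> count=1 queue=[] holders={T1,T2}
Final holders: T1,T2

Answer: T1,T2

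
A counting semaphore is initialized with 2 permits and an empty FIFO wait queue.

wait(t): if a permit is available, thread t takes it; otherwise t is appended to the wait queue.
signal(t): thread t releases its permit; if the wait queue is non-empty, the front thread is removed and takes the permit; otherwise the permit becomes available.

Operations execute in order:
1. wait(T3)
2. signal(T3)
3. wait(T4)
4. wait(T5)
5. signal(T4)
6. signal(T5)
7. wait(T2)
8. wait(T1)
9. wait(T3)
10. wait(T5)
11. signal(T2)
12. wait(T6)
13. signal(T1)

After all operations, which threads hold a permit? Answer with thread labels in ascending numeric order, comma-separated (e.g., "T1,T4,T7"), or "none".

Answer: T3,T5

Derivation:
Step 1: wait(T3) -> count=1 queue=[] holders={T3}
Step 2: signal(T3) -> count=2 queue=[] holders={none}
Step 3: wait(T4) -> count=1 queue=[] holders={T4}
Step 4: wait(T5) -> count=0 queue=[] holders={T4,T5}
Step 5: signal(T4) -> count=1 queue=[] holders={T5}
Step 6: signal(T5) -> count=2 queue=[] holders={none}
Step 7: wait(T2) -> count=1 queue=[] holders={T2}
Step 8: wait(T1) -> count=0 queue=[] holders={T1,T2}
Step 9: wait(T3) -> count=0 queue=[T3] holders={T1,T2}
Step 10: wait(T5) -> count=0 queue=[T3,T5] holders={T1,T2}
Step 11: signal(T2) -> count=0 queue=[T5] holders={T1,T3}
Step 12: wait(T6) -> count=0 queue=[T5,T6] holders={T1,T3}
Step 13: signal(T1) -> count=0 queue=[T6] holders={T3,T5}
Final holders: T3,T5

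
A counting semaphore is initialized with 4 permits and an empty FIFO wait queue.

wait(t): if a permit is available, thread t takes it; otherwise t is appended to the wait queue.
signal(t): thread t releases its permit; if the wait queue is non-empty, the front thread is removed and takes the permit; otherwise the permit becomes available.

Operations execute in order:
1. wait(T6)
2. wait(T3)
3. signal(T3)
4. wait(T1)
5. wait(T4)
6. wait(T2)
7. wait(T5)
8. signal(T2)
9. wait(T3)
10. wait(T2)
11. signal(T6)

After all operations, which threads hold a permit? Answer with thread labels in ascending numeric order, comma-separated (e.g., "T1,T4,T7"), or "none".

Step 1: wait(T6) -> count=3 queue=[] holders={T6}
Step 2: wait(T3) -> count=2 queue=[] holders={T3,T6}
Step 3: signal(T3) -> count=3 queue=[] holders={T6}
Step 4: wait(T1) -> count=2 queue=[] holders={T1,T6}
Step 5: wait(T4) -> count=1 queue=[] holders={T1,T4,T6}
Step 6: wait(T2) -> count=0 queue=[] holders={T1,T2,T4,T6}
Step 7: wait(T5) -> count=0 queue=[T5] holders={T1,T2,T4,T6}
Step 8: signal(T2) -> count=0 queue=[] holders={T1,T4,T5,T6}
Step 9: wait(T3) -> count=0 queue=[T3] holders={T1,T4,T5,T6}
Step 10: wait(T2) -> count=0 queue=[T3,T2] holders={T1,T4,T5,T6}
Step 11: signal(T6) -> count=0 queue=[T2] holders={T1,T3,T4,T5}
Final holders: T1,T3,T4,T5

Answer: T1,T3,T4,T5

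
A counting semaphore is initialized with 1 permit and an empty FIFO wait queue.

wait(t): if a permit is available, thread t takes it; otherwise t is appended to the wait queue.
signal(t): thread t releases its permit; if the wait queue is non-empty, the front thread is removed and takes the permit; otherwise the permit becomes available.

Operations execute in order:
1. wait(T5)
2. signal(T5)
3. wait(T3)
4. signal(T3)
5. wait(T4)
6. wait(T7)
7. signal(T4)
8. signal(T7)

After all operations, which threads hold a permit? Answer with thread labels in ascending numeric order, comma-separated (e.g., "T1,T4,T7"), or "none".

Step 1: wait(T5) -> count=0 queue=[] holders={T5}
Step 2: signal(T5) -> count=1 queue=[] holders={none}
Step 3: wait(T3) -> count=0 queue=[] holders={T3}
Step 4: signal(T3) -> count=1 queue=[] holders={none}
Step 5: wait(T4) -> count=0 queue=[] holders={T4}
Step 6: wait(T7) -> count=0 queue=[T7] holders={T4}
Step 7: signal(T4) -> count=0 queue=[] holders={T7}
Step 8: signal(T7) -> count=1 queue=[] holders={none}
Final holders: none

Answer: none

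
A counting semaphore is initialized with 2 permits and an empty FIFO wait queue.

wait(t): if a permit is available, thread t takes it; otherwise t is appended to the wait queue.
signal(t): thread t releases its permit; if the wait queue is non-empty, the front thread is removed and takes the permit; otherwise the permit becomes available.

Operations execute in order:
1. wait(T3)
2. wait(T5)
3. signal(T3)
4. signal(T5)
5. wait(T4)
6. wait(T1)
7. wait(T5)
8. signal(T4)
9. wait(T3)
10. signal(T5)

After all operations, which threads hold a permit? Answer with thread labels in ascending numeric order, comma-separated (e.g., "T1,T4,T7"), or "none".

Step 1: wait(T3) -> count=1 queue=[] holders={T3}
Step 2: wait(T5) -> count=0 queue=[] holders={T3,T5}
Step 3: signal(T3) -> count=1 queue=[] holders={T5}
Step 4: signal(T5) -> count=2 queue=[] holders={none}
Step 5: wait(T4) -> count=1 queue=[] holders={T4}
Step 6: wait(T1) -> count=0 queue=[] holders={T1,T4}
Step 7: wait(T5) -> count=0 queue=[T5] holders={T1,T4}
Step 8: signal(T4) -> count=0 queue=[] holders={T1,T5}
Step 9: wait(T3) -> count=0 queue=[T3] holders={T1,T5}
Step 10: signal(T5) -> count=0 queue=[] holders={T1,T3}
Final holders: T1,T3

Answer: T1,T3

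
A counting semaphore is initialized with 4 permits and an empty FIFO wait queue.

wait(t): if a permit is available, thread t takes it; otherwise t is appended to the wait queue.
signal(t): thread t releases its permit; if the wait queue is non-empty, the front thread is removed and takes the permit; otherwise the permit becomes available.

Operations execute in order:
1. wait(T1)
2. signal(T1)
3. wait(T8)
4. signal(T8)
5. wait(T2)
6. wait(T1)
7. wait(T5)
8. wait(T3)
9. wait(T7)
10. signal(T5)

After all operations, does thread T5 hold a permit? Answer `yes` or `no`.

Step 1: wait(T1) -> count=3 queue=[] holders={T1}
Step 2: signal(T1) -> count=4 queue=[] holders={none}
Step 3: wait(T8) -> count=3 queue=[] holders={T8}
Step 4: signal(T8) -> count=4 queue=[] holders={none}
Step 5: wait(T2) -> count=3 queue=[] holders={T2}
Step 6: wait(T1) -> count=2 queue=[] holders={T1,T2}
Step 7: wait(T5) -> count=1 queue=[] holders={T1,T2,T5}
Step 8: wait(T3) -> count=0 queue=[] holders={T1,T2,T3,T5}
Step 9: wait(T7) -> count=0 queue=[T7] holders={T1,T2,T3,T5}
Step 10: signal(T5) -> count=0 queue=[] holders={T1,T2,T3,T7}
Final holders: {T1,T2,T3,T7} -> T5 not in holders

Answer: no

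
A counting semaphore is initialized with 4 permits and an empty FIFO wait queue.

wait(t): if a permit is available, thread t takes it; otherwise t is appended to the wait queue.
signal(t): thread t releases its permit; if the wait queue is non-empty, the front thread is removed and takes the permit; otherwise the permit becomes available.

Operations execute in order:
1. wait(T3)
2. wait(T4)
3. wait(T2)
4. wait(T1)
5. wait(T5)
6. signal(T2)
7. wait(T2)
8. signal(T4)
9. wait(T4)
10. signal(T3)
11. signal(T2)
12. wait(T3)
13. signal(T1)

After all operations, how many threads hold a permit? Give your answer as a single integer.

Step 1: wait(T3) -> count=3 queue=[] holders={T3}
Step 2: wait(T4) -> count=2 queue=[] holders={T3,T4}
Step 3: wait(T2) -> count=1 queue=[] holders={T2,T3,T4}
Step 4: wait(T1) -> count=0 queue=[] holders={T1,T2,T3,T4}
Step 5: wait(T5) -> count=0 queue=[T5] holders={T1,T2,T3,T4}
Step 6: signal(T2) -> count=0 queue=[] holders={T1,T3,T4,T5}
Step 7: wait(T2) -> count=0 queue=[T2] holders={T1,T3,T4,T5}
Step 8: signal(T4) -> count=0 queue=[] holders={T1,T2,T3,T5}
Step 9: wait(T4) -> count=0 queue=[T4] holders={T1,T2,T3,T5}
Step 10: signal(T3) -> count=0 queue=[] holders={T1,T2,T4,T5}
Step 11: signal(T2) -> count=1 queue=[] holders={T1,T4,T5}
Step 12: wait(T3) -> count=0 queue=[] holders={T1,T3,T4,T5}
Step 13: signal(T1) -> count=1 queue=[] holders={T3,T4,T5}
Final holders: {T3,T4,T5} -> 3 thread(s)

Answer: 3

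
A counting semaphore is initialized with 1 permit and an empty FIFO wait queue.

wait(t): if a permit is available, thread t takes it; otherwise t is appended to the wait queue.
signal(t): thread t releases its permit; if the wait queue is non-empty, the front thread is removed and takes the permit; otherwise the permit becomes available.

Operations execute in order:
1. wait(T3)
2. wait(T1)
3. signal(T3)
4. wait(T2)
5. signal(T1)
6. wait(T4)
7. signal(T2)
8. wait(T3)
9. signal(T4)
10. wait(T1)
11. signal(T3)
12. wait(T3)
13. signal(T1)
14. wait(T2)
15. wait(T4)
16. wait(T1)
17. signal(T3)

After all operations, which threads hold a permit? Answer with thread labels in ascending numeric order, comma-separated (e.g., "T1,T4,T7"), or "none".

Answer: T2

Derivation:
Step 1: wait(T3) -> count=0 queue=[] holders={T3}
Step 2: wait(T1) -> count=0 queue=[T1] holders={T3}
Step 3: signal(T3) -> count=0 queue=[] holders={T1}
Step 4: wait(T2) -> count=0 queue=[T2] holders={T1}
Step 5: signal(T1) -> count=0 queue=[] holders={T2}
Step 6: wait(T4) -> count=0 queue=[T4] holders={T2}
Step 7: signal(T2) -> count=0 queue=[] holders={T4}
Step 8: wait(T3) -> count=0 queue=[T3] holders={T4}
Step 9: signal(T4) -> count=0 queue=[] holders={T3}
Step 10: wait(T1) -> count=0 queue=[T1] holders={T3}
Step 11: signal(T3) -> count=0 queue=[] holders={T1}
Step 12: wait(T3) -> count=0 queue=[T3] holders={T1}
Step 13: signal(T1) -> count=0 queue=[] holders={T3}
Step 14: wait(T2) -> count=0 queue=[T2] holders={T3}
Step 15: wait(T4) -> count=0 queue=[T2,T4] holders={T3}
Step 16: wait(T1) -> count=0 queue=[T2,T4,T1] holders={T3}
Step 17: signal(T3) -> count=0 queue=[T4,T1] holders={T2}
Final holders: T2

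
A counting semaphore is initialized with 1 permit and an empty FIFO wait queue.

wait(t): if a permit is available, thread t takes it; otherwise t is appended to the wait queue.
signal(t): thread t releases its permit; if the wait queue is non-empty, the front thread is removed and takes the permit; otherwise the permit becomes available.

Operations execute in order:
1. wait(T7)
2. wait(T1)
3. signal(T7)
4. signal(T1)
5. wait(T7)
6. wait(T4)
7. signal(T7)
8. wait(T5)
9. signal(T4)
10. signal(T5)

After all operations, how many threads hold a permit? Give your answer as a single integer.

Answer: 0

Derivation:
Step 1: wait(T7) -> count=0 queue=[] holders={T7}
Step 2: wait(T1) -> count=0 queue=[T1] holders={T7}
Step 3: signal(T7) -> count=0 queue=[] holders={T1}
Step 4: signal(T1) -> count=1 queue=[] holders={none}
Step 5: wait(T7) -> count=0 queue=[] holders={T7}
Step 6: wait(T4) -> count=0 queue=[T4] holders={T7}
Step 7: signal(T7) -> count=0 queue=[] holders={T4}
Step 8: wait(T5) -> count=0 queue=[T5] holders={T4}
Step 9: signal(T4) -> count=0 queue=[] holders={T5}
Step 10: signal(T5) -> count=1 queue=[] holders={none}
Final holders: {none} -> 0 thread(s)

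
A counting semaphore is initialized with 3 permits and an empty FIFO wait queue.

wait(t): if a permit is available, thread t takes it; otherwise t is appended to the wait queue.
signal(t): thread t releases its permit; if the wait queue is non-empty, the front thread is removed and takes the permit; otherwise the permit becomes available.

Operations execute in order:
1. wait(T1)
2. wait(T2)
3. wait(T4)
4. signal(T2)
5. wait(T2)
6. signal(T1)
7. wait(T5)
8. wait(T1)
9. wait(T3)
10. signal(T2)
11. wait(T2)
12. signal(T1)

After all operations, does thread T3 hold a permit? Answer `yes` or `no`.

Step 1: wait(T1) -> count=2 queue=[] holders={T1}
Step 2: wait(T2) -> count=1 queue=[] holders={T1,T2}
Step 3: wait(T4) -> count=0 queue=[] holders={T1,T2,T4}
Step 4: signal(T2) -> count=1 queue=[] holders={T1,T4}
Step 5: wait(T2) -> count=0 queue=[] holders={T1,T2,T4}
Step 6: signal(T1) -> count=1 queue=[] holders={T2,T4}
Step 7: wait(T5) -> count=0 queue=[] holders={T2,T4,T5}
Step 8: wait(T1) -> count=0 queue=[T1] holders={T2,T4,T5}
Step 9: wait(T3) -> count=0 queue=[T1,T3] holders={T2,T4,T5}
Step 10: signal(T2) -> count=0 queue=[T3] holders={T1,T4,T5}
Step 11: wait(T2) -> count=0 queue=[T3,T2] holders={T1,T4,T5}
Step 12: signal(T1) -> count=0 queue=[T2] holders={T3,T4,T5}
Final holders: {T3,T4,T5} -> T3 in holders

Answer: yes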